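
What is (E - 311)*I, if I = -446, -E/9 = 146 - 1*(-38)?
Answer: 877282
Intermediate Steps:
E = -1656 (E = -9*(146 - 1*(-38)) = -9*(146 + 38) = -9*184 = -1656)
(E - 311)*I = (-1656 - 311)*(-446) = -1967*(-446) = 877282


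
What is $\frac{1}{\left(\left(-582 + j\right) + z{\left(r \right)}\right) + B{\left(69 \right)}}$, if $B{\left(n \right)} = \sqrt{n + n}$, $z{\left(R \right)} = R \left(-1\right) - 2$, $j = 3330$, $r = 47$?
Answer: $\frac{2699}{7284463} - \frac{\sqrt{138}}{7284463} \approx 0.0003689$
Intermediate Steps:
$z{\left(R \right)} = -2 - R$ ($z{\left(R \right)} = - R - 2 = -2 - R$)
$B{\left(n \right)} = \sqrt{2} \sqrt{n}$ ($B{\left(n \right)} = \sqrt{2 n} = \sqrt{2} \sqrt{n}$)
$\frac{1}{\left(\left(-582 + j\right) + z{\left(r \right)}\right) + B{\left(69 \right)}} = \frac{1}{\left(\left(-582 + 3330\right) - 49\right) + \sqrt{2} \sqrt{69}} = \frac{1}{\left(2748 - 49\right) + \sqrt{138}} = \frac{1}{2699 + \sqrt{138}}$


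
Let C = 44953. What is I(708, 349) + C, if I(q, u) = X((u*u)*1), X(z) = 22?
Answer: 44975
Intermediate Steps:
I(q, u) = 22
I(708, 349) + C = 22 + 44953 = 44975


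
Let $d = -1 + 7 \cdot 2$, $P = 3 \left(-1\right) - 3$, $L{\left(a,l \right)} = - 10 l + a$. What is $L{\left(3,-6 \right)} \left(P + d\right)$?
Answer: $441$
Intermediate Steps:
$L{\left(a,l \right)} = a - 10 l$
$P = -6$ ($P = -3 - 3 = -6$)
$d = 13$ ($d = -1 + 14 = 13$)
$L{\left(3,-6 \right)} \left(P + d\right) = \left(3 - -60\right) \left(-6 + 13\right) = \left(3 + 60\right) 7 = 63 \cdot 7 = 441$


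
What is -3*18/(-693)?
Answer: 6/77 ≈ 0.077922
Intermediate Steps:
-3*18/(-693) = -54*(-1)/693 = -1*(-6/77) = 6/77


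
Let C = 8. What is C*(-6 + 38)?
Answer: 256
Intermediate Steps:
C*(-6 + 38) = 8*(-6 + 38) = 8*32 = 256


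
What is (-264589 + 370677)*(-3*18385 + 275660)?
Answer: 23392934440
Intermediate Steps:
(-264589 + 370677)*(-3*18385 + 275660) = 106088*(-55155 + 275660) = 106088*220505 = 23392934440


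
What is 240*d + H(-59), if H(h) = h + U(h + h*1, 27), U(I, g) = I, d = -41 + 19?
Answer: -5457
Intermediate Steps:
d = -22
H(h) = 3*h (H(h) = h + (h + h*1) = h + (h + h) = h + 2*h = 3*h)
240*d + H(-59) = 240*(-22) + 3*(-59) = -5280 - 177 = -5457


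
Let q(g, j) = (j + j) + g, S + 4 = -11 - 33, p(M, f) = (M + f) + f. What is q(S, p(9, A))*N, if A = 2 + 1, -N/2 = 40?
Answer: 1440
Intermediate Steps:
N = -80 (N = -2*40 = -80)
A = 3
p(M, f) = M + 2*f
S = -48 (S = -4 + (-11 - 33) = -4 - 44 = -48)
q(g, j) = g + 2*j (q(g, j) = 2*j + g = g + 2*j)
q(S, p(9, A))*N = (-48 + 2*(9 + 2*3))*(-80) = (-48 + 2*(9 + 6))*(-80) = (-48 + 2*15)*(-80) = (-48 + 30)*(-80) = -18*(-80) = 1440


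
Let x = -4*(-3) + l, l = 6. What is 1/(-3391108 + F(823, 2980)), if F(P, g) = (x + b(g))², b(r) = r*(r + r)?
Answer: 1/315446652638016 ≈ 3.1701e-15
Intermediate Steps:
b(r) = 2*r² (b(r) = r*(2*r) = 2*r²)
x = 18 (x = -4*(-3) + 6 = 12 + 6 = 18)
F(P, g) = (18 + 2*g²)²
1/(-3391108 + F(823, 2980)) = 1/(-3391108 + 4*(9 + 2980²)²) = 1/(-3391108 + 4*(9 + 8880400)²) = 1/(-3391108 + 4*8880409²) = 1/(-3391108 + 4*78861664007281) = 1/(-3391108 + 315446656029124) = 1/315446652638016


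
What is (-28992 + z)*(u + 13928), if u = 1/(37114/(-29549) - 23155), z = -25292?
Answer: -517334842464768452/684244209 ≈ -7.5607e+8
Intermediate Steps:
u = -29549/684244209 (u = 1/(37114*(-1/29549) - 23155) = 1/(-37114/29549 - 23155) = 1/(-684244209/29549) = -29549/684244209 ≈ -4.3185e-5)
(-28992 + z)*(u + 13928) = (-28992 - 25292)*(-29549/684244209 + 13928) = -54284*9530153313403/684244209 = -517334842464768452/684244209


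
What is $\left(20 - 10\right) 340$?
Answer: $3400$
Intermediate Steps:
$\left(20 - 10\right) 340 = 10 \cdot 340 = 3400$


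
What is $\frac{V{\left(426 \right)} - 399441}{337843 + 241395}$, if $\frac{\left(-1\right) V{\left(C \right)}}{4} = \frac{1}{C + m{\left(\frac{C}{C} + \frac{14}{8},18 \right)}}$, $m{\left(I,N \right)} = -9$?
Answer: $- \frac{166566901}{241542246} \approx -0.6896$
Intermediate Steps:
$V{\left(C \right)} = - \frac{4}{-9 + C}$ ($V{\left(C \right)} = - \frac{4}{C - 9} = - \frac{4}{-9 + C}$)
$\frac{V{\left(426 \right)} - 399441}{337843 + 241395} = \frac{- \frac{4}{-9 + 426} - 399441}{337843 + 241395} = \frac{- \frac{4}{417} - 399441}{579238} = \left(\left(-4\right) \frac{1}{417} - 399441\right) \frac{1}{579238} = \left(- \frac{4}{417} - 399441\right) \frac{1}{579238} = \left(- \frac{166566901}{417}\right) \frac{1}{579238} = - \frac{166566901}{241542246}$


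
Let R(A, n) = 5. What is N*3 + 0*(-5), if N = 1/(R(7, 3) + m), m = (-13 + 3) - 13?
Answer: -⅙ ≈ -0.16667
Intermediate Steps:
m = -23 (m = -10 - 13 = -23)
N = -1/18 (N = 1/(5 - 23) = 1/(-18) = -1/18 ≈ -0.055556)
N*3 + 0*(-5) = -1/18*3 + 0*(-5) = -⅙ + 0 = -⅙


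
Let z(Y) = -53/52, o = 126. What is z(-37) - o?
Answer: -6605/52 ≈ -127.02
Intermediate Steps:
z(Y) = -53/52 (z(Y) = -53*1/52 = -53/52)
z(-37) - o = -53/52 - 1*126 = -53/52 - 126 = -6605/52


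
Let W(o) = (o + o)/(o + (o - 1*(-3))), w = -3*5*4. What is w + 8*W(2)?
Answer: -388/7 ≈ -55.429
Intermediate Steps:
w = -60 (w = -15*4 = -60)
W(o) = 2*o/(3 + 2*o) (W(o) = (2*o)/(o + (o + 3)) = (2*o)/(o + (3 + o)) = (2*o)/(3 + 2*o) = 2*o/(3 + 2*o))
w + 8*W(2) = -60 + 8*(2*2/(3 + 2*2)) = -60 + 8*(2*2/(3 + 4)) = -60 + 8*(2*2/7) = -60 + 8*(2*2*(⅐)) = -60 + 8*(4/7) = -60 + 32/7 = -388/7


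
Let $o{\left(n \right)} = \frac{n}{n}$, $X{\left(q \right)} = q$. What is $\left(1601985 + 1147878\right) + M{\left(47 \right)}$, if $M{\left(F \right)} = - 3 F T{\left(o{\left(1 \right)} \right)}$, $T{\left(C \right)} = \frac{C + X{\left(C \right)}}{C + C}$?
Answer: $2749722$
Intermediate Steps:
$o{\left(n \right)} = 1$
$T{\left(C \right)} = 1$ ($T{\left(C \right)} = \frac{C + C}{C + C} = \frac{2 C}{2 C} = 2 C \frac{1}{2 C} = 1$)
$M{\left(F \right)} = - 3 F$ ($M{\left(F \right)} = - 3 F 1 = - 3 F$)
$\left(1601985 + 1147878\right) + M{\left(47 \right)} = \left(1601985 + 1147878\right) - 141 = 2749863 - 141 = 2749722$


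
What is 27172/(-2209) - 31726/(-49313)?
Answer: -1269850102/108932417 ≈ -11.657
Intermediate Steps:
27172/(-2209) - 31726/(-49313) = 27172*(-1/2209) - 31726*(-1/49313) = -27172/2209 + 31726/49313 = -1269850102/108932417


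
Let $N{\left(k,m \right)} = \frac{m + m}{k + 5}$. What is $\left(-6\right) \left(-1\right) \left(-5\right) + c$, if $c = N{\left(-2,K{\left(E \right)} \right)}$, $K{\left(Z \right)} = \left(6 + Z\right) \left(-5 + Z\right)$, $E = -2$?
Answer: $- \frac{146}{3} \approx -48.667$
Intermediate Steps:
$K{\left(Z \right)} = \left(-5 + Z\right) \left(6 + Z\right)$
$N{\left(k,m \right)} = \frac{2 m}{5 + k}$
$c = - \frac{56}{3}$ ($c = \frac{2 \left(-30 - 2 + \left(-2\right)^{2}\right)}{5 - 2} = \frac{2 \left(-30 - 2 + 4\right)}{3} = 2 \left(-28\right) \frac{1}{3} = - \frac{56}{3} \approx -18.667$)
$\left(-6\right) \left(-1\right) \left(-5\right) + c = \left(-6\right) \left(-1\right) \left(-5\right) - \frac{56}{3} = 6 \left(-5\right) - \frac{56}{3} = -30 - \frac{56}{3} = - \frac{146}{3}$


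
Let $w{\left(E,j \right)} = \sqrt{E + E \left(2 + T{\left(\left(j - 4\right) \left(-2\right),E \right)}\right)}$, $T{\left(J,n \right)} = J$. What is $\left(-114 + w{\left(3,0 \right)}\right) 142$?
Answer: $-16188 + 142 \sqrt{33} \approx -15372.0$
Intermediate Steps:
$w{\left(E,j \right)} = \sqrt{E + E \left(10 - 2 j\right)}$ ($w{\left(E,j \right)} = \sqrt{E + E \left(2 + \left(j - 4\right) \left(-2\right)\right)} = \sqrt{E + E \left(2 + \left(-4 + j\right) \left(-2\right)\right)} = \sqrt{E + E \left(2 - \left(-8 + 2 j\right)\right)} = \sqrt{E + E \left(10 - 2 j\right)}$)
$\left(-114 + w{\left(3,0 \right)}\right) 142 = \left(-114 + \sqrt{3 \left(11 - 0\right)}\right) 142 = \left(-114 + \sqrt{3 \left(11 + 0\right)}\right) 142 = \left(-114 + \sqrt{3 \cdot 11}\right) 142 = \left(-114 + \sqrt{33}\right) 142 = -16188 + 142 \sqrt{33}$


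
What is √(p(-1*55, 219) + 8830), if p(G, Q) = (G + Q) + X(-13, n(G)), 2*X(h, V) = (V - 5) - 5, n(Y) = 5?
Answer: 7*√734/2 ≈ 94.823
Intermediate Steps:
X(h, V) = -5 + V/2 (X(h, V) = ((V - 5) - 5)/2 = ((-5 + V) - 5)/2 = (-10 + V)/2 = -5 + V/2)
p(G, Q) = -5/2 + G + Q (p(G, Q) = (G + Q) + (-5 + (½)*5) = (G + Q) + (-5 + 5/2) = (G + Q) - 5/2 = -5/2 + G + Q)
√(p(-1*55, 219) + 8830) = √((-5/2 - 1*55 + 219) + 8830) = √((-5/2 - 55 + 219) + 8830) = √(323/2 + 8830) = √(17983/2) = 7*√734/2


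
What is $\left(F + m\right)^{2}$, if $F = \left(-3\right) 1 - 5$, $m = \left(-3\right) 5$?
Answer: $529$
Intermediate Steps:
$m = -15$
$F = -8$ ($F = -3 - 5 = -8$)
$\left(F + m\right)^{2} = \left(-8 - 15\right)^{2} = \left(-23\right)^{2} = 529$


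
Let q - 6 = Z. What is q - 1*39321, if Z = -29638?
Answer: -68953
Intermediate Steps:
q = -29632 (q = 6 - 29638 = -29632)
q - 1*39321 = -29632 - 1*39321 = -29632 - 39321 = -68953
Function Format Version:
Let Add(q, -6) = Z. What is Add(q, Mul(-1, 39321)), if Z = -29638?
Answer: -68953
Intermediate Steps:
q = -29632 (q = Add(6, -29638) = -29632)
Add(q, Mul(-1, 39321)) = Add(-29632, Mul(-1, 39321)) = Add(-29632, -39321) = -68953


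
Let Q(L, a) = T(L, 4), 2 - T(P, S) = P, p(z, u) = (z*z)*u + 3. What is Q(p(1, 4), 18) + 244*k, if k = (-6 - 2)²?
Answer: 15611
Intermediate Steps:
p(z, u) = 3 + u*z² (p(z, u) = z²*u + 3 = u*z² + 3 = 3 + u*z²)
T(P, S) = 2 - P
Q(L, a) = 2 - L
k = 64 (k = (-8)² = 64)
Q(p(1, 4), 18) + 244*k = (2 - (3 + 4*1²)) + 244*64 = (2 - (3 + 4*1)) + 15616 = (2 - (3 + 4)) + 15616 = (2 - 1*7) + 15616 = (2 - 7) + 15616 = -5 + 15616 = 15611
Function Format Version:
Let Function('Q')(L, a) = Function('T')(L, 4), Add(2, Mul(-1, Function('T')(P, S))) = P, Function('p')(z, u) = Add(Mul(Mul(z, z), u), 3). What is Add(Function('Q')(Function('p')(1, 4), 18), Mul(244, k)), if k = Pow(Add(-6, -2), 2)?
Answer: 15611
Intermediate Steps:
Function('p')(z, u) = Add(3, Mul(u, Pow(z, 2))) (Function('p')(z, u) = Add(Mul(Pow(z, 2), u), 3) = Add(Mul(u, Pow(z, 2)), 3) = Add(3, Mul(u, Pow(z, 2))))
Function('T')(P, S) = Add(2, Mul(-1, P))
Function('Q')(L, a) = Add(2, Mul(-1, L))
k = 64 (k = Pow(-8, 2) = 64)
Add(Function('Q')(Function('p')(1, 4), 18), Mul(244, k)) = Add(Add(2, Mul(-1, Add(3, Mul(4, Pow(1, 2))))), Mul(244, 64)) = Add(Add(2, Mul(-1, Add(3, Mul(4, 1)))), 15616) = Add(Add(2, Mul(-1, Add(3, 4))), 15616) = Add(Add(2, Mul(-1, 7)), 15616) = Add(Add(2, -7), 15616) = Add(-5, 15616) = 15611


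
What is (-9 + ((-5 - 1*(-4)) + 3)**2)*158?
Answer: -790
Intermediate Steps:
(-9 + ((-5 - 1*(-4)) + 3)**2)*158 = (-9 + ((-5 + 4) + 3)**2)*158 = (-9 + (-1 + 3)**2)*158 = (-9 + 2**2)*158 = (-9 + 4)*158 = -5*158 = -790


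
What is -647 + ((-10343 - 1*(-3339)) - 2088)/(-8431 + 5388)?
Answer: -1959729/3043 ≈ -644.01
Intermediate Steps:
-647 + ((-10343 - 1*(-3339)) - 2088)/(-8431 + 5388) = -647 + ((-10343 + 3339) - 2088)/(-3043) = -647 + (-7004 - 2088)*(-1/3043) = -647 - 9092*(-1/3043) = -647 + 9092/3043 = -1959729/3043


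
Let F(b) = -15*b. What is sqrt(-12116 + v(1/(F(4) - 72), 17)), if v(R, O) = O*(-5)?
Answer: 7*I*sqrt(249) ≈ 110.46*I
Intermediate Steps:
F(b) = -15*b
v(R, O) = -5*O
sqrt(-12116 + v(1/(F(4) - 72), 17)) = sqrt(-12116 - 5*17) = sqrt(-12116 - 85) = sqrt(-12201) = 7*I*sqrt(249)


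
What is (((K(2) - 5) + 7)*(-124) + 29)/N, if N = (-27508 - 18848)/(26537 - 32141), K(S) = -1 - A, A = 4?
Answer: 187267/3863 ≈ 48.477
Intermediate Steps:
K(S) = -5 (K(S) = -1 - 1*4 = -1 - 4 = -5)
N = 3863/467 (N = -46356/(-5604) = -46356*(-1/5604) = 3863/467 ≈ 8.2719)
(((K(2) - 5) + 7)*(-124) + 29)/N = (((-5 - 5) + 7)*(-124) + 29)/(3863/467) = ((-10 + 7)*(-124) + 29)*(467/3863) = (-3*(-124) + 29)*(467/3863) = (372 + 29)*(467/3863) = 401*(467/3863) = 187267/3863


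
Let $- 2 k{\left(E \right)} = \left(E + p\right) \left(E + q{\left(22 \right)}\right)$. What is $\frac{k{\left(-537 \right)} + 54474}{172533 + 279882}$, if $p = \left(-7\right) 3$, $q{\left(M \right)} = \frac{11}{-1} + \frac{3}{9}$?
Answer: $- \frac{6555}{30161} \approx -0.21733$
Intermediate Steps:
$q{\left(M \right)} = - \frac{32}{3}$ ($q{\left(M \right)} = 11 \left(-1\right) + 3 \cdot \frac{1}{9} = -11 + \frac{1}{3} = - \frac{32}{3}$)
$p = -21$
$k{\left(E \right)} = - \frac{\left(-21 + E\right) \left(- \frac{32}{3} + E\right)}{2}$ ($k{\left(E \right)} = - \frac{\left(E - 21\right) \left(E - \frac{32}{3}\right)}{2} = - \frac{\left(-21 + E\right) \left(- \frac{32}{3} + E\right)}{2}$)
$\frac{k{\left(-537 \right)} + 54474}{172533 + 279882} = \frac{\left(-112 - \frac{\left(-537\right)^{2}}{2} + \frac{95}{6} \left(-537\right)\right) + 54474}{172533 + 279882} = \frac{\left(-112 - \frac{288369}{2} - \frac{17005}{2}\right) + 54474}{452415} = \left(\left(-112 - \frac{288369}{2} - \frac{17005}{2}\right) + 54474\right) \frac{1}{452415} = \left(-152799 + 54474\right) \frac{1}{452415} = \left(-98325\right) \frac{1}{452415} = - \frac{6555}{30161}$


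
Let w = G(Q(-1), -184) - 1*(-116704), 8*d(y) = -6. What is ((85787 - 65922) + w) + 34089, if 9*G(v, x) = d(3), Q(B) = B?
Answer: 2047895/12 ≈ 1.7066e+5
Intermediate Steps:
d(y) = -3/4 (d(y) = (1/8)*(-6) = -3/4)
G(v, x) = -1/12 (G(v, x) = (1/9)*(-3/4) = -1/12)
w = 1400447/12 (w = -1/12 - 1*(-116704) = -1/12 + 116704 = 1400447/12 ≈ 1.1670e+5)
((85787 - 65922) + w) + 34089 = ((85787 - 65922) + 1400447/12) + 34089 = (19865 + 1400447/12) + 34089 = 1638827/12 + 34089 = 2047895/12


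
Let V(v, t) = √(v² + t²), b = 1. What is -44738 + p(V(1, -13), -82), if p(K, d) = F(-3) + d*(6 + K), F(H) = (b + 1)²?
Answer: -45226 - 82*√170 ≈ -46295.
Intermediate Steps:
V(v, t) = √(t² + v²)
F(H) = 4 (F(H) = (1 + 1)² = 2² = 4)
p(K, d) = 4 + d*(6 + K)
-44738 + p(V(1, -13), -82) = -44738 + (4 + 6*(-82) + √((-13)² + 1²)*(-82)) = -44738 + (4 - 492 + √(169 + 1)*(-82)) = -44738 + (4 - 492 + √170*(-82)) = -44738 + (4 - 492 - 82*√170) = -44738 + (-488 - 82*√170) = -45226 - 82*√170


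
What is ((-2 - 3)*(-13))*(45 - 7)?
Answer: 2470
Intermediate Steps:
((-2 - 3)*(-13))*(45 - 7) = -5*(-13)*38 = 65*38 = 2470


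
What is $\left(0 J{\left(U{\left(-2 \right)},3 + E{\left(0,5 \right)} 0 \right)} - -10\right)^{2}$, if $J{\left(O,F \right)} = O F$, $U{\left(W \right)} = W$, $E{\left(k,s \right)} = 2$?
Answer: $100$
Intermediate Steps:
$J{\left(O,F \right)} = F O$
$\left(0 J{\left(U{\left(-2 \right)},3 + E{\left(0,5 \right)} 0 \right)} - -10\right)^{2} = \left(0 \left(3 + 2 \cdot 0\right) \left(-2\right) - -10\right)^{2} = \left(0 \left(3 + 0\right) \left(-2\right) + 10\right)^{2} = \left(0 \cdot 3 \left(-2\right) + 10\right)^{2} = \left(0 \left(-6\right) + 10\right)^{2} = \left(0 + 10\right)^{2} = 10^{2} = 100$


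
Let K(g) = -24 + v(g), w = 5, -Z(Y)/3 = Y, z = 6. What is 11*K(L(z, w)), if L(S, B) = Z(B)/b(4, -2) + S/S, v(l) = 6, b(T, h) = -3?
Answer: -198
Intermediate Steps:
Z(Y) = -3*Y
L(S, B) = 1 + B (L(S, B) = -3*B/(-3) + S/S = -3*B*(-⅓) + 1 = B + 1 = 1 + B)
K(g) = -18 (K(g) = -24 + 6 = -18)
11*K(L(z, w)) = 11*(-18) = -198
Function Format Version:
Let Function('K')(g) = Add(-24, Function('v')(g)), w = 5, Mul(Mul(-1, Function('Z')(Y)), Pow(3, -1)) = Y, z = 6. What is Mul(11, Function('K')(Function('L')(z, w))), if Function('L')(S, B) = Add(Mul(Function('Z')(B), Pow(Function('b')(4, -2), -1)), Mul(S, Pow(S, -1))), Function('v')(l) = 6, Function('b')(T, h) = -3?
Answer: -198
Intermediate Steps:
Function('Z')(Y) = Mul(-3, Y)
Function('L')(S, B) = Add(1, B) (Function('L')(S, B) = Add(Mul(Mul(-3, B), Pow(-3, -1)), Mul(S, Pow(S, -1))) = Add(Mul(Mul(-3, B), Rational(-1, 3)), 1) = Add(B, 1) = Add(1, B))
Function('K')(g) = -18 (Function('K')(g) = Add(-24, 6) = -18)
Mul(11, Function('K')(Function('L')(z, w))) = Mul(11, -18) = -198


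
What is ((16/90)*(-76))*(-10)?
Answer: 1216/9 ≈ 135.11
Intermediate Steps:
((16/90)*(-76))*(-10) = ((16*(1/90))*(-76))*(-10) = ((8/45)*(-76))*(-10) = -608/45*(-10) = 1216/9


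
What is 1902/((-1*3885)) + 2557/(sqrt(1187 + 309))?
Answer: -634/1295 + 2557*sqrt(374)/748 ≈ 65.620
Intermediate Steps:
1902/((-1*3885)) + 2557/(sqrt(1187 + 309)) = 1902/(-3885) + 2557/(sqrt(1496)) = 1902*(-1/3885) + 2557/((2*sqrt(374))) = -634/1295 + 2557*(sqrt(374)/748) = -634/1295 + 2557*sqrt(374)/748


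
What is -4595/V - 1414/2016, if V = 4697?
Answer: -1136077/676368 ≈ -1.6797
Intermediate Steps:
-4595/V - 1414/2016 = -4595/4697 - 1414/2016 = -4595*1/4697 - 1414*1/2016 = -4595/4697 - 101/144 = -1136077/676368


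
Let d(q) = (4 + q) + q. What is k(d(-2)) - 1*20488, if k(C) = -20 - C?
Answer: -20508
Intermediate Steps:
d(q) = 4 + 2*q
k(d(-2)) - 1*20488 = (-20 - (4 + 2*(-2))) - 1*20488 = (-20 - (4 - 4)) - 20488 = (-20 - 1*0) - 20488 = (-20 + 0) - 20488 = -20 - 20488 = -20508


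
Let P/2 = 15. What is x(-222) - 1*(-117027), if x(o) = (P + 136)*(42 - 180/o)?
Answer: 4592943/37 ≈ 1.2413e+5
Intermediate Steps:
P = 30 (P = 2*15 = 30)
x(o) = 6972 - 29880/o (x(o) = (30 + 136)*(42 - 180/o) = 166*(42 - 180/o) = 6972 - 29880/o)
x(-222) - 1*(-117027) = (6972 - 29880/(-222)) - 1*(-117027) = (6972 - 29880*(-1/222)) + 117027 = (6972 + 4980/37) + 117027 = 262944/37 + 117027 = 4592943/37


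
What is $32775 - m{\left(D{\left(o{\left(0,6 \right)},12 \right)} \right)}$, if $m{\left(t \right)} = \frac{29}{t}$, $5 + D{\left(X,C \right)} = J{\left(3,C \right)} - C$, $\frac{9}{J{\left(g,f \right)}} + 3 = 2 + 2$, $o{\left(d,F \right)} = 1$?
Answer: $\frac{262229}{8} \approx 32779.0$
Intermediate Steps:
$J{\left(g,f \right)} = 9$ ($J{\left(g,f \right)} = \frac{9}{-3 + \left(2 + 2\right)} = \frac{9}{-3 + 4} = \frac{9}{1} = 9 \cdot 1 = 9$)
$D{\left(X,C \right)} = 4 - C$ ($D{\left(X,C \right)} = -5 - \left(-9 + C\right) = 4 - C$)
$32775 - m{\left(D{\left(o{\left(0,6 \right)},12 \right)} \right)} = 32775 - \frac{29}{4 - 12} = 32775 - \frac{29}{-8} = 32775 - 29 \left(- \frac{1}{8}\right) = 32775 - - \frac{29}{8} = 32775 + \frac{29}{8} = \frac{262229}{8}$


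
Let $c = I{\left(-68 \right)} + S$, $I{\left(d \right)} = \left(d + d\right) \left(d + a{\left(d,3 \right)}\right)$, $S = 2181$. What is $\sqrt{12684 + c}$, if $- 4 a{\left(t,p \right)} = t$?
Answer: $13 \sqrt{129} \approx 147.65$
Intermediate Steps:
$a{\left(t,p \right)} = - \frac{t}{4}$
$I{\left(d \right)} = \frac{3 d^{2}}{2}$ ($I{\left(d \right)} = \left(d + d\right) \left(d - \frac{d}{4}\right) = 2 d \frac{3 d}{4} = \frac{3 d^{2}}{2}$)
$c = 9117$ ($c = \frac{3 \left(-68\right)^{2}}{2} + 2181 = \frac{3}{2} \cdot 4624 + 2181 = 6936 + 2181 = 9117$)
$\sqrt{12684 + c} = \sqrt{12684 + 9117} = \sqrt{21801} = 13 \sqrt{129}$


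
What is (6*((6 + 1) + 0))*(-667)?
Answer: -28014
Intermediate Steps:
(6*((6 + 1) + 0))*(-667) = (6*(7 + 0))*(-667) = (6*7)*(-667) = 42*(-667) = -28014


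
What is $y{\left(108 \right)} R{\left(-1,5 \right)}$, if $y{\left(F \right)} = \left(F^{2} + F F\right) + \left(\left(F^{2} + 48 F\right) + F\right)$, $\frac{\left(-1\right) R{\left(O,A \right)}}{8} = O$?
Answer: $322272$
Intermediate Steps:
$R{\left(O,A \right)} = - 8 O$
$y{\left(F \right)} = 3 F^{2} + 49 F$ ($y{\left(F \right)} = \left(F^{2} + F^{2}\right) + \left(F^{2} + 49 F\right) = 2 F^{2} + \left(F^{2} + 49 F\right) = 3 F^{2} + 49 F$)
$y{\left(108 \right)} R{\left(-1,5 \right)} = 108 \left(49 + 3 \cdot 108\right) \left(\left(-8\right) \left(-1\right)\right) = 108 \left(49 + 324\right) 8 = 108 \cdot 373 \cdot 8 = 40284 \cdot 8 = 322272$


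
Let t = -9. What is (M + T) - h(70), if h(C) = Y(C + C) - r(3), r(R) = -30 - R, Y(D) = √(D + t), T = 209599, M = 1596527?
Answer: 1806093 - √131 ≈ 1.8061e+6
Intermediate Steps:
Y(D) = √(-9 + D) (Y(D) = √(D - 9) = √(-9 + D))
h(C) = 33 + √(-9 + 2*C) (h(C) = √(-9 + (C + C)) - (-30 - 1*3) = √(-9 + 2*C) - (-30 - 3) = √(-9 + 2*C) - 1*(-33) = √(-9 + 2*C) + 33 = 33 + √(-9 + 2*C))
(M + T) - h(70) = (1596527 + 209599) - (33 + √(-9 + 2*70)) = 1806126 - (33 + √(-9 + 140)) = 1806126 - (33 + √131) = 1806126 + (-33 - √131) = 1806093 - √131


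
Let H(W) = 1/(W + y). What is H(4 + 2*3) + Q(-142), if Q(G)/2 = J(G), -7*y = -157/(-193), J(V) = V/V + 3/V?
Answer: 1951988/948063 ≈ 2.0589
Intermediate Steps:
J(V) = 1 + 3/V
y = -157/1351 (y = -(-157)/(7*(-193)) = -(-157)*(-1)/(7*193) = -⅐*157/193 = -157/1351 ≈ -0.11621)
Q(G) = 2*(3 + G)/G (Q(G) = 2*((3 + G)/G) = 2*(3 + G)/G)
H(W) = 1/(-157/1351 + W) (H(W) = 1/(W - 157/1351) = 1/(-157/1351 + W))
H(4 + 2*3) + Q(-142) = 1351/(-157 + 1351*(4 + 2*3)) + (2 + 6/(-142)) = 1351/(-157 + 1351*(4 + 6)) + (2 + 6*(-1/142)) = 1351/(-157 + 1351*10) + (2 - 3/71) = 1351/(-157 + 13510) + 139/71 = 1351/13353 + 139/71 = 1951988/948063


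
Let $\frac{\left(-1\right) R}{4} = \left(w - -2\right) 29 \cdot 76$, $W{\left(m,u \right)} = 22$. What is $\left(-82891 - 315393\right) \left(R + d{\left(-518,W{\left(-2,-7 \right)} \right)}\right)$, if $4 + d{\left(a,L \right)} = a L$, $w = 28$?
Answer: $109878589920$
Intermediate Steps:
$R = -264480$ ($R = - 4 \left(28 - -2\right) 29 \cdot 76 = - 4 \left(28 + 2\right) 29 \cdot 76 = - 4 \cdot 30 \cdot 29 \cdot 76 = - 4 \cdot 870 \cdot 76 = \left(-4\right) 66120 = -264480$)
$d{\left(a,L \right)} = -4 + L a$ ($d{\left(a,L \right)} = -4 + a L = -4 + L a$)
$\left(-82891 - 315393\right) \left(R + d{\left(-518,W{\left(-2,-7 \right)} \right)}\right) = \left(-82891 - 315393\right) \left(-264480 + \left(-4 + 22 \left(-518\right)\right)\right) = - 398284 \left(-264480 - 11400\right) = \left(-398284\right) \left(-275880\right) = 109878589920$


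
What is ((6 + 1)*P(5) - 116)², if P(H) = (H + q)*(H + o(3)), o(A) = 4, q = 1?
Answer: 68644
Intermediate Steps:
P(H) = (1 + H)*(4 + H) (P(H) = (H + 1)*(H + 4) = (1 + H)*(4 + H))
((6 + 1)*P(5) - 116)² = ((6 + 1)*(4 + 5² + 5*5) - 116)² = (7*(4 + 25 + 25) - 116)² = (7*54 - 116)² = (378 - 116)² = 262² = 68644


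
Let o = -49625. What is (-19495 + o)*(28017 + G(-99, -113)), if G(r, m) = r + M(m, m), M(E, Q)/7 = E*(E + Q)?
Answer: -14285998080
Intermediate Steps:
M(E, Q) = 7*E*(E + Q) (M(E, Q) = 7*(E*(E + Q)) = 7*E*(E + Q))
G(r, m) = r + 14*m**2 (G(r, m) = r + 7*m*(m + m) = r + 7*m*(2*m) = r + 14*m**2)
(-19495 + o)*(28017 + G(-99, -113)) = (-19495 - 49625)*(28017 + (-99 + 14*(-113)**2)) = -69120*(28017 + (-99 + 14*12769)) = -69120*(28017 + (-99 + 178766)) = -69120*(28017 + 178667) = -69120*206684 = -14285998080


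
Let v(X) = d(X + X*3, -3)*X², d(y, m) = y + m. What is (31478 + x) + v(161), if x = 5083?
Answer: 16651922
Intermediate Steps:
d(y, m) = m + y
v(X) = X²*(-3 + 4*X) (v(X) = (-3 + (X + X*3))*X² = (-3 + (X + 3*X))*X² = (-3 + 4*X)*X² = X²*(-3 + 4*X))
(31478 + x) + v(161) = (31478 + 5083) + 161²*(-3 + 4*161) = 36561 + 25921*(-3 + 644) = 36561 + 25921*641 = 36561 + 16615361 = 16651922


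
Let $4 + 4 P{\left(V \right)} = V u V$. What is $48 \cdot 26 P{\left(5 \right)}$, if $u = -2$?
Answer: $-16848$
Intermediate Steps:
$P{\left(V \right)} = -1 - \frac{V^{2}}{2}$ ($P{\left(V \right)} = -1 + \frac{V \left(-2\right) V}{4} = -1 + \frac{- 2 V V}{4} = -1 + \frac{\left(-2\right) V^{2}}{4} = -1 - \frac{V^{2}}{2}$)
$48 \cdot 26 P{\left(5 \right)} = 48 \cdot 26 \left(-1 - \frac{5^{2}}{2}\right) = 48 \cdot 26 \left(-1 - \frac{25}{2}\right) = 48 \cdot 26 \left(- \frac{27}{2}\right) = 48 \left(-351\right) = -16848$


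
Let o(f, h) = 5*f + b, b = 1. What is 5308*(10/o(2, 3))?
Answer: 53080/11 ≈ 4825.5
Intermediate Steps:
o(f, h) = 1 + 5*f (o(f, h) = 5*f + 1 = 1 + 5*f)
5308*(10/o(2, 3)) = 5308*(10/(1 + 5*2)) = 5308*(10/(1 + 10)) = 5308*(10/11) = 53080/11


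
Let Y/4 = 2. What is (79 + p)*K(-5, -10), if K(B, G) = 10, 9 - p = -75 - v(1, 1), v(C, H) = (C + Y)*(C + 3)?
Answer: 1990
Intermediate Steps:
Y = 8 (Y = 4*2 = 8)
v(C, H) = (3 + C)*(8 + C) (v(C, H) = (C + 8)*(C + 3) = (8 + C)*(3 + C) = (3 + C)*(8 + C))
p = 120 (p = 9 - (-75 - (24 + 1² + 11*1)) = 9 - (-75 - (24 + 1 + 11)) = 9 - (-75 - 1*36) = 9 - (-75 - 36) = 9 - 1*(-111) = 9 + 111 = 120)
(79 + p)*K(-5, -10) = (79 + 120)*10 = 199*10 = 1990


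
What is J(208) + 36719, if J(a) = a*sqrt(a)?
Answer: 36719 + 832*sqrt(13) ≈ 39719.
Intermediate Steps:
J(a) = a**(3/2)
J(208) + 36719 = 208**(3/2) + 36719 = 832*sqrt(13) + 36719 = 36719 + 832*sqrt(13)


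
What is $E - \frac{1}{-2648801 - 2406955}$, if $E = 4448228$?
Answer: $\frac{22489155400369}{5055756} \approx 4.4482 \cdot 10^{6}$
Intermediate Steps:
$E - \frac{1}{-2648801 - 2406955} = 4448228 - \frac{1}{-2648801 - 2406955} = 4448228 - \frac{1}{-5055756} = 4448228 - - \frac{1}{5055756} = 4448228 + \frac{1}{5055756} = \frac{22489155400369}{5055756}$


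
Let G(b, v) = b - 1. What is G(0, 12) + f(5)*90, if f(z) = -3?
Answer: -271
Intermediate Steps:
G(b, v) = -1 + b
G(0, 12) + f(5)*90 = (-1 + 0) - 3*90 = -1 - 270 = -271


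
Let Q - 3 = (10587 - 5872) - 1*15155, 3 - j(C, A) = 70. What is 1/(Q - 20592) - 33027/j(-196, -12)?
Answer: 1024794716/2078943 ≈ 492.94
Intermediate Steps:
j(C, A) = -67 (j(C, A) = 3 - 1*70 = 3 - 70 = -67)
Q = -10437 (Q = 3 + ((10587 - 5872) - 1*15155) = 3 + (4715 - 15155) = 3 - 10440 = -10437)
1/(Q - 20592) - 33027/j(-196, -12) = 1/(-10437 - 20592) - 33027/(-67) = 1/(-31029) - 33027*(-1)/67 = -1/31029 - 1*(-33027/67) = -1/31029 + 33027/67 = 1024794716/2078943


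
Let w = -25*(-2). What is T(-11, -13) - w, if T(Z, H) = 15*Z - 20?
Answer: -235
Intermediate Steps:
T(Z, H) = -20 + 15*Z
w = 50
T(-11, -13) - w = (-20 + 15*(-11)) - 1*50 = (-20 - 165) - 50 = -185 - 50 = -235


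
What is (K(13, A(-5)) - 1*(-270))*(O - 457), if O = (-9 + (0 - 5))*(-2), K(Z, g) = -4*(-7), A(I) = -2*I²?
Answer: -127842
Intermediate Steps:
K(Z, g) = 28
O = 28 (O = (-9 - 5)*(-2) = -14*(-2) = 28)
(K(13, A(-5)) - 1*(-270))*(O - 457) = (28 - 1*(-270))*(28 - 457) = (28 + 270)*(-429) = 298*(-429) = -127842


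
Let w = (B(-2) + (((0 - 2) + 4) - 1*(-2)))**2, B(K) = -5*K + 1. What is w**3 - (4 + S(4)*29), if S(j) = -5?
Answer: 11390766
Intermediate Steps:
B(K) = 1 - 5*K
w = 225 (w = ((1 - 5*(-2)) + (((0 - 2) + 4) - 1*(-2)))**2 = ((1 + 10) + ((-2 + 4) + 2))**2 = (11 + (2 + 2))**2 = (11 + 4)**2 = 15**2 = 225)
w**3 - (4 + S(4)*29) = 225**3 - (4 - 5*29) = 11390625 - (4 - 145) = 11390625 - 1*(-141) = 11390625 + 141 = 11390766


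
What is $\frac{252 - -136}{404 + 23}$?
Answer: $\frac{388}{427} \approx 0.90866$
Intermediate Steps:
$\frac{252 - -136}{404 + 23} = \frac{252 + \left(-13 + 149\right)}{427} = \left(252 + 136\right) \frac{1}{427} = 388 \cdot \frac{1}{427} = \frac{388}{427}$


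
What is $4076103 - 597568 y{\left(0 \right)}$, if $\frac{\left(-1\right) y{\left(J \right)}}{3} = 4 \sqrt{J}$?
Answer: $4076103$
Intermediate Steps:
$y{\left(J \right)} = - 12 \sqrt{J}$ ($y{\left(J \right)} = - 3 \cdot 4 \sqrt{J} = - 12 \sqrt{J}$)
$4076103 - 597568 y{\left(0 \right)} = 4076103 - 597568 \left(- 12 \sqrt{0}\right) = 4076103 - 597568 \left(\left(-12\right) 0\right) = 4076103 - 597568 \cdot 0 = 4076103 - 0 = 4076103 + 0 = 4076103$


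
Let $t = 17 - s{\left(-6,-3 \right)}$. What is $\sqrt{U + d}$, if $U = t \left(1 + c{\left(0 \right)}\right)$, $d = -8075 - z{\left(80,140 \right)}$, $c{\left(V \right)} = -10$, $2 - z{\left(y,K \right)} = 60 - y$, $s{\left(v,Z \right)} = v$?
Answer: $4 i \sqrt{519} \approx 91.126 i$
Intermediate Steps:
$z{\left(y,K \right)} = -58 + y$ ($z{\left(y,K \right)} = 2 - \left(60 - y\right) = 2 + \left(-60 + y\right) = -58 + y$)
$t = 23$ ($t = 17 - -6 = 17 + 6 = 23$)
$d = -8097$ ($d = -8075 - \left(-58 + 80\right) = -8075 - 22 = -8097$)
$U = -207$ ($U = 23 \left(1 - 10\right) = 23 \left(-9\right) = -207$)
$\sqrt{U + d} = \sqrt{-207 - 8097} = \sqrt{-8304} = 4 i \sqrt{519}$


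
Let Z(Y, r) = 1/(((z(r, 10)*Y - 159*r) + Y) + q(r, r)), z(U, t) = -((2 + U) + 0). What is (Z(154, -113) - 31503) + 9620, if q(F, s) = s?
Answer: -768137065/35102 ≈ -21883.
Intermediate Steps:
z(U, t) = -2 - U (z(U, t) = -(2 + U) = -2 - U)
Z(Y, r) = 1/(Y - 158*r + Y*(-2 - r)) (Z(Y, r) = 1/((((-2 - r)*Y - 159*r) + Y) + r) = 1/(((Y*(-2 - r) - 159*r) + Y) + r) = 1/(((-159*r + Y*(-2 - r)) + Y) + r) = 1/((Y - 159*r + Y*(-2 - r)) + r) = 1/(Y - 158*r + Y*(-2 - r)))
(Z(154, -113) - 31503) + 9620 = (-1/(154 + 158*(-113) + 154*(-113)) - 31503) + 9620 = (-1/(154 - 17854 - 17402) - 31503) + 9620 = (-1/(-35102) - 31503) + 9620 = (-1*(-1/35102) - 31503) + 9620 = (1/35102 - 31503) + 9620 = -1105818305/35102 + 9620 = -768137065/35102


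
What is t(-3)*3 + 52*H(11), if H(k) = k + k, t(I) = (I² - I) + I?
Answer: 1171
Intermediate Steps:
t(I) = I²
H(k) = 2*k
t(-3)*3 + 52*H(11) = (-3)²*3 + 52*(2*11) = 9*3 + 52*22 = 27 + 1144 = 1171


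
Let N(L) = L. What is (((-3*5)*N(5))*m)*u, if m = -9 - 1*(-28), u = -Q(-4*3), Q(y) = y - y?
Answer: 0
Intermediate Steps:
Q(y) = 0
u = 0 (u = -1*0 = 0)
m = 19 (m = -9 + 28 = 19)
(((-3*5)*N(5))*m)*u = ((-3*5*5)*19)*0 = (-15*5*19)*0 = -75*19*0 = -1425*0 = 0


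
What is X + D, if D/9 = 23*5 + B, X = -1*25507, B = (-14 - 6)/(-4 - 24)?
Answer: -171259/7 ≈ -24466.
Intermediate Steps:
B = 5/7 (B = -20/(-28) = -20*(-1/28) = 5/7 ≈ 0.71429)
X = -25507
D = 7290/7 (D = 9*(23*5 + 5/7) = 9*(115 + 5/7) = 9*(810/7) = 7290/7 ≈ 1041.4)
X + D = -25507 + 7290/7 = -171259/7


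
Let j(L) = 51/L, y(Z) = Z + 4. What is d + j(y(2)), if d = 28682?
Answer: 57381/2 ≈ 28691.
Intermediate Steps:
y(Z) = 4 + Z
d + j(y(2)) = 28682 + 51/(4 + 2) = 28682 + 51/6 = 28682 + 51*(1/6) = 28682 + 17/2 = 57381/2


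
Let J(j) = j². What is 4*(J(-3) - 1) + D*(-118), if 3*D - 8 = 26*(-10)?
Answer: 9944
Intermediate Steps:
D = -84 (D = 8/3 + (26*(-10))/3 = 8/3 + (⅓)*(-260) = 8/3 - 260/3 = -84)
4*(J(-3) - 1) + D*(-118) = 4*((-3)² - 1) - 84*(-118) = 4*(9 - 1) + 9912 = 4*8 + 9912 = 32 + 9912 = 9944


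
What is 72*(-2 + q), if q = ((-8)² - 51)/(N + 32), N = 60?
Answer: -3078/23 ≈ -133.83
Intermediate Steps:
q = 13/92 (q = ((-8)² - 51)/(60 + 32) = (64 - 51)/92 = 13*(1/92) = 13/92 ≈ 0.14130)
72*(-2 + q) = 72*(-2 + 13/92) = 72*(-171/92) = -3078/23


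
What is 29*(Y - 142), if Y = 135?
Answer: -203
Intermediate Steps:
29*(Y - 142) = 29*(135 - 142) = 29*(-7) = -203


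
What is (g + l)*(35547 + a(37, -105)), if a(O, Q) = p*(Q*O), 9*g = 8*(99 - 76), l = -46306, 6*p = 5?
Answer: -13459168415/9 ≈ -1.4955e+9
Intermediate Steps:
p = ⅚ (p = (⅙)*5 = ⅚ ≈ 0.83333)
g = 184/9 (g = (8*(99 - 76))/9 = (8*23)/9 = (⅑)*184 = 184/9 ≈ 20.444)
a(O, Q) = 5*O*Q/6 (a(O, Q) = 5*(Q*O)/6 = 5*(O*Q)/6 = 5*O*Q/6)
(g + l)*(35547 + a(37, -105)) = (184/9 - 46306)*(35547 + (⅚)*37*(-105)) = -416570*(35547 - 6475/2)/9 = -416570/9*64619/2 = -13459168415/9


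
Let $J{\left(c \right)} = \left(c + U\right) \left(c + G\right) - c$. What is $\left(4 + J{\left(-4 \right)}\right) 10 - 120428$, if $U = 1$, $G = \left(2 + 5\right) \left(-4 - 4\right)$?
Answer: $-118548$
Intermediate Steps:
$G = -56$ ($G = 7 \left(-8\right) = -56$)
$J{\left(c \right)} = - c + \left(1 + c\right) \left(-56 + c\right)$ ($J{\left(c \right)} = \left(c + 1\right) \left(c - 56\right) - c = \left(1 + c\right) \left(-56 + c\right) - c = - c + \left(1 + c\right) \left(-56 + c\right)$)
$\left(4 + J{\left(-4 \right)}\right) 10 - 120428 = \left(4 - \left(-168 - 16\right)\right) 10 - 120428 = \left(4 + \left(-56 + 16 + 224\right)\right) 10 - 120428 = \left(4 + 184\right) 10 - 120428 = 188 \cdot 10 - 120428 = 1880 - 120428 = -118548$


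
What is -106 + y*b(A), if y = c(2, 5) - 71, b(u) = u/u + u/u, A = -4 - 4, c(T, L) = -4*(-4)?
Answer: -216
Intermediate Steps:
c(T, L) = 16
A = -8
b(u) = 2 (b(u) = 1 + 1 = 2)
y = -55 (y = 16 - 71 = -55)
-106 + y*b(A) = -106 - 55*2 = -106 - 110 = -216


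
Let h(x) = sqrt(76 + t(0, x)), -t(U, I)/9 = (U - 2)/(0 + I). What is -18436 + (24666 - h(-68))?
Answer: 6230 - 5*sqrt(3502)/34 ≈ 6221.3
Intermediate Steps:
t(U, I) = -9*(-2 + U)/I (t(U, I) = -9*(U - 2)/(0 + I) = -9*(-2 + U)/I)
h(x) = sqrt(76 + 18/x) (h(x) = sqrt(76 + 9*(2 - 1*0)/x) = sqrt(76 + 9*(2 + 0)/x) = sqrt(76 + 9*2/x) = sqrt(76 + 18/x))
-18436 + (24666 - h(-68)) = -18436 + (24666 - sqrt(76 + 18/(-68))) = -18436 + (24666 - sqrt(76 + 18*(-1/68))) = -18436 + (24666 - sqrt(76 - 9/34)) = -18436 + (24666 - sqrt(2575/34)) = -18436 + (24666 - 5*sqrt(3502)/34) = 6230 - 5*sqrt(3502)/34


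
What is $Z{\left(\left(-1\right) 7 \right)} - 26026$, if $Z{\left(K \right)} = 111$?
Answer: $-25915$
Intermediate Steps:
$Z{\left(\left(-1\right) 7 \right)} - 26026 = 111 - 26026 = -25915$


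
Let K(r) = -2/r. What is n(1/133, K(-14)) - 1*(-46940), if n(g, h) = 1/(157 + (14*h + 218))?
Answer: 17696381/377 ≈ 46940.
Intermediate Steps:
n(g, h) = 1/(375 + 14*h) (n(g, h) = 1/(157 + (218 + 14*h)) = 1/(375 + 14*h))
n(1/133, K(-14)) - 1*(-46940) = 1/(375 + 14*(-2/(-14))) - 1*(-46940) = 1/(375 + 14*(-2*(-1/14))) + 46940 = 1/(375 + 14*(⅐)) + 46940 = 1/(375 + 2) + 46940 = 1/377 + 46940 = 17696381/377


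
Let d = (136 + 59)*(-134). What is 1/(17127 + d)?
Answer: -1/9003 ≈ -0.00011107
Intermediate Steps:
d = -26130 (d = 195*(-134) = -26130)
1/(17127 + d) = 1/(17127 - 26130) = 1/(-9003) = -1/9003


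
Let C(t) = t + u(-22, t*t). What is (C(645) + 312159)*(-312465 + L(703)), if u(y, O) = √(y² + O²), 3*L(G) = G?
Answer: -97667001456 - 936692*√173076801109/3 ≈ -2.2756e+11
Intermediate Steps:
L(G) = G/3
u(y, O) = √(O² + y²)
C(t) = t + √(484 + t⁴) (C(t) = t + √((t*t)² + (-22)²) = t + √((t²)² + 484) = t + √(t⁴ + 484) = t + √(484 + t⁴))
(C(645) + 312159)*(-312465 + L(703)) = ((645 + √(484 + 645⁴)) + 312159)*(-312465 + (⅓)*703) = ((645 + √(484 + 173076800625)) + 312159)*(-312465 + 703/3) = ((645 + √173076801109) + 312159)*(-936692/3) = (312804 + √173076801109)*(-936692/3) = -97667001456 - 936692*√173076801109/3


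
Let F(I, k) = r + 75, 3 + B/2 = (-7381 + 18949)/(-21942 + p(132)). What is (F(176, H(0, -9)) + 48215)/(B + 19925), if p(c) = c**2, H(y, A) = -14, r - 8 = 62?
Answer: 36415080/14995151 ≈ 2.4285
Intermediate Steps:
r = 70 (r = 8 + 62 = 70)
B = -8374/753 (B = -6 + 2*((-7381 + 18949)/(-21942 + 132**2)) = -6 + 2*(11568/(-21942 + 17424)) = -6 + 2*(11568/(-4518)) = -6 + 2*(11568*(-1/4518)) = -6 + 2*(-1928/753) = -6 - 3856/753 = -8374/753 ≈ -11.121)
F(I, k) = 145 (F(I, k) = 70 + 75 = 145)
(F(176, H(0, -9)) + 48215)/(B + 19925) = (145 + 48215)/(-8374/753 + 19925) = 48360/(14995151/753) = 48360*(753/14995151) = 36415080/14995151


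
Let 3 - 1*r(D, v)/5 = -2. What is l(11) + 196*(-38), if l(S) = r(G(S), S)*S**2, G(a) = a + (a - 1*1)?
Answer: -4423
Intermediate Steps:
G(a) = -1 + 2*a (G(a) = a + (a - 1) = a + (-1 + a) = -1 + 2*a)
r(D, v) = 25 (r(D, v) = 15 - 5*(-2) = 15 + 10 = 25)
l(S) = 25*S**2
l(11) + 196*(-38) = 25*11**2 + 196*(-38) = 25*121 - 7448 = 3025 - 7448 = -4423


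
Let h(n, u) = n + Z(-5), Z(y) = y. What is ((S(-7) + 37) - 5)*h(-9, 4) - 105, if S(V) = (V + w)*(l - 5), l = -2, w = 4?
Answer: -847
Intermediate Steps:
S(V) = -28 - 7*V (S(V) = (V + 4)*(-2 - 5) = (4 + V)*(-7) = -28 - 7*V)
h(n, u) = -5 + n (h(n, u) = n - 5 = -5 + n)
((S(-7) + 37) - 5)*h(-9, 4) - 105 = (((-28 - 7*(-7)) + 37) - 5)*(-5 - 9) - 105 = (((-28 + 49) + 37) - 5)*(-14) - 105 = ((21 + 37) - 5)*(-14) - 105 = (58 - 5)*(-14) - 105 = 53*(-14) - 105 = -742 - 105 = -847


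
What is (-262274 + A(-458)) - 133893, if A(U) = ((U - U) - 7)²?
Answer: -396118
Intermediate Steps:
A(U) = 49 (A(U) = (0 - 7)² = (-7)² = 49)
(-262274 + A(-458)) - 133893 = (-262274 + 49) - 133893 = -262225 - 133893 = -396118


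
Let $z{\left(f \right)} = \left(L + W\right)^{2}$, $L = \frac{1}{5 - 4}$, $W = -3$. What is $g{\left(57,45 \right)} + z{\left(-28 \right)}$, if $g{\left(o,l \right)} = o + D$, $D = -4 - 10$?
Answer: $47$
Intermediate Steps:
$L = 1$ ($L = 1^{-1} = 1$)
$D = -14$ ($D = -4 - 10 = -14$)
$z{\left(f \right)} = 4$ ($z{\left(f \right)} = \left(1 - 3\right)^{2} = \left(-2\right)^{2} = 4$)
$g{\left(o,l \right)} = -14 + o$ ($g{\left(o,l \right)} = o - 14 = -14 + o$)
$g{\left(57,45 \right)} + z{\left(-28 \right)} = \left(-14 + 57\right) + 4 = 43 + 4 = 47$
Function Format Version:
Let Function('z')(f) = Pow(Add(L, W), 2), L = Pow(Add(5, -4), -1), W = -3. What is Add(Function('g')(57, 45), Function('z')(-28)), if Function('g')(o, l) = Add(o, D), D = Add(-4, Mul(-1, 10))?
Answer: 47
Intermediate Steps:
L = 1 (L = Pow(1, -1) = 1)
D = -14 (D = Add(-4, -10) = -14)
Function('z')(f) = 4 (Function('z')(f) = Pow(Add(1, -3), 2) = Pow(-2, 2) = 4)
Function('g')(o, l) = Add(-14, o) (Function('g')(o, l) = Add(o, -14) = Add(-14, o))
Add(Function('g')(57, 45), Function('z')(-28)) = Add(Add(-14, 57), 4) = Add(43, 4) = 47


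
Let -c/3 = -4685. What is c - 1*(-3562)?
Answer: 17617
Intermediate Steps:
c = 14055 (c = -3*(-4685) = 14055)
c - 1*(-3562) = 14055 - 1*(-3562) = 14055 + 3562 = 17617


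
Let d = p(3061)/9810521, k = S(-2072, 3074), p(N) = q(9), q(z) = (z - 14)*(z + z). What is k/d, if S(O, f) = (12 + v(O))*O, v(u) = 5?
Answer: 172782895852/45 ≈ 3.8396e+9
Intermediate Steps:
q(z) = 2*z*(-14 + z) (q(z) = (-14 + z)*(2*z) = 2*z*(-14 + z))
p(N) = -90 (p(N) = 2*9*(-14 + 9) = 2*9*(-5) = -90)
S(O, f) = 17*O (S(O, f) = (12 + 5)*O = 17*O)
k = -35224 (k = 17*(-2072) = -35224)
d = -90/9810521 ≈ -9.1738e-6
k/d = -35224/(-90/9810521) = -35224*(-9810521/90) = 172782895852/45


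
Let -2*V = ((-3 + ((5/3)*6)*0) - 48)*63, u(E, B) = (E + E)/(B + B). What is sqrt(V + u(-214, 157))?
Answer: sqrt(158260082)/314 ≈ 40.064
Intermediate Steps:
u(E, B) = E/B (u(E, B) = (2*E)/((2*B)) = (2*E)*(1/(2*B)) = E/B)
V = 3213/2 (V = -((-3 + ((5/3)*6)*0) - 48)*63/2 = -((-3 + 10*0) - 48)*63/2 = -((-3 + 0) - 48)*63/2 = -(-3 - 48)*63/2 = -(-51)*63/2 = -1/2*(-3213) = 3213/2 ≈ 1606.5)
sqrt(V + u(-214, 157)) = sqrt(3213/2 - 214/157) = sqrt(504013/314) = sqrt(158260082)/314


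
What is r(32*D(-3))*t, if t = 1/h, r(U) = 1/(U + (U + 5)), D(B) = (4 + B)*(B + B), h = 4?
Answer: -1/1516 ≈ -0.00065963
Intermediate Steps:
D(B) = 2*B*(4 + B) (D(B) = (4 + B)*(2*B) = 2*B*(4 + B))
r(U) = 1/(5 + 2*U) (r(U) = 1/(U + (5 + U)) = 1/(5 + 2*U))
t = ¼ (t = 1/4 = ¼ ≈ 0.25000)
r(32*D(-3))*t = (¼)/(5 + 2*(32*(2*(-3)*(4 - 3)))) = (¼)/(5 + 2*(32*(2*(-3)*1))) = (¼)/(5 + 2*(32*(-6))) = (¼)/(5 + 2*(-192)) = (¼)/(5 - 384) = (¼)/(-379) = -1/379*¼ = -1/1516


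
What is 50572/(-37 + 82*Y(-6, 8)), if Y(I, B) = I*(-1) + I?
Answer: -50572/37 ≈ -1366.8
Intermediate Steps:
Y(I, B) = 0 (Y(I, B) = -I + I = 0)
50572/(-37 + 82*Y(-6, 8)) = 50572/(-37 + 82*0) = 50572/(-37 + 0) = 50572/(-37) = 50572*(-1/37) = -50572/37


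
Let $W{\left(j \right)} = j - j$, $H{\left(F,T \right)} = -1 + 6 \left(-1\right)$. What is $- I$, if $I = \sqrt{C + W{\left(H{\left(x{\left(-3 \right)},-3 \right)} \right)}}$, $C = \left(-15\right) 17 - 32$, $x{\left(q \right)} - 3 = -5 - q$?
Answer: $- i \sqrt{287} \approx - 16.941 i$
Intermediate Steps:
$x{\left(q \right)} = -2 - q$ ($x{\left(q \right)} = 3 - \left(5 + q\right) = -2 - q$)
$H{\left(F,T \right)} = -7$ ($H{\left(F,T \right)} = -1 - 6 = -7$)
$W{\left(j \right)} = 0$
$C = -287$ ($C = -255 - 32 = -287$)
$I = i \sqrt{287}$ ($I = \sqrt{-287 + 0} = \sqrt{-287} = i \sqrt{287} \approx 16.941 i$)
$- I = - i \sqrt{287}$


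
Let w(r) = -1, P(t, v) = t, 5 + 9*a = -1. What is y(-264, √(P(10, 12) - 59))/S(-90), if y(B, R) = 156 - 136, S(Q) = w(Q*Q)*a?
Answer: 30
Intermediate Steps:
a = -⅔ (a = -5/9 + (⅑)*(-1) = -5/9 - ⅑ = -⅔ ≈ -0.66667)
S(Q) = ⅔ (S(Q) = -1*(-⅔) = ⅔)
y(B, R) = 20
y(-264, √(P(10, 12) - 59))/S(-90) = 20/(⅔) = 20*(3/2) = 30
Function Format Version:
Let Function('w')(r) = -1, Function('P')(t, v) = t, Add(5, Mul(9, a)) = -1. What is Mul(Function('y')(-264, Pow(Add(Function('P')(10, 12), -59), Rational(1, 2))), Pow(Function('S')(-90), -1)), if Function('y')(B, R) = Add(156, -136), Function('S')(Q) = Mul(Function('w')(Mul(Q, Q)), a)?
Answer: 30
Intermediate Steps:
a = Rational(-2, 3) (a = Add(Rational(-5, 9), Mul(Rational(1, 9), -1)) = Add(Rational(-5, 9), Rational(-1, 9)) = Rational(-2, 3) ≈ -0.66667)
Function('S')(Q) = Rational(2, 3) (Function('S')(Q) = Mul(-1, Rational(-2, 3)) = Rational(2, 3))
Function('y')(B, R) = 20
Mul(Function('y')(-264, Pow(Add(Function('P')(10, 12), -59), Rational(1, 2))), Pow(Function('S')(-90), -1)) = Mul(20, Pow(Rational(2, 3), -1)) = Mul(20, Rational(3, 2)) = 30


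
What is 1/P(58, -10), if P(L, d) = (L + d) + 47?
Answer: 1/95 ≈ 0.010526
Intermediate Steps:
P(L, d) = 47 + L + d
1/P(58, -10) = 1/(47 + 58 - 10) = 1/95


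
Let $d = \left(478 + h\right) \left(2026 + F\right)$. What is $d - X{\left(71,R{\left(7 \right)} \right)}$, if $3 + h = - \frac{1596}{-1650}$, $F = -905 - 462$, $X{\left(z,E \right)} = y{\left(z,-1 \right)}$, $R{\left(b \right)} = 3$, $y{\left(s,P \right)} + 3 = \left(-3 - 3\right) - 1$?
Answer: $\frac{86259919}{275} \approx 3.1367 \cdot 10^{5}$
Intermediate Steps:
$y{\left(s,P \right)} = -10$ ($y{\left(s,P \right)} = -3 - 7 = -10$)
$X{\left(z,E \right)} = -10$
$F = -1367$ ($F = -905 - 462 = -1367$)
$h = - \frac{559}{275}$ ($h = -3 - \frac{1596}{-1650} = -3 - - \frac{266}{275} = -3 + \frac{266}{275} = - \frac{559}{275} \approx -2.0327$)
$d = \frac{86257169}{275}$ ($d = \left(478 - \frac{559}{275}\right) \left(2026 - 1367\right) = \frac{130891}{275} \cdot 659 = \frac{86257169}{275} \approx 3.1366 \cdot 10^{5}$)
$d - X{\left(71,R{\left(7 \right)} \right)} = \frac{86257169}{275} - -10 = \frac{86257169}{275} + 10 = \frac{86259919}{275}$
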